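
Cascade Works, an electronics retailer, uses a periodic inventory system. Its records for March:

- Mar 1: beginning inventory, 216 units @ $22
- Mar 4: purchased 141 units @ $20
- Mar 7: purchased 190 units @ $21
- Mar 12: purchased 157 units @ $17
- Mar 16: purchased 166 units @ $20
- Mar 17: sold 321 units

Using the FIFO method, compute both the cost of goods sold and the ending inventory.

Mar 17, 321 sold [FIFO — oldest first]: 216 @ $22 + 105 @ $20 = $6,852
Ending inventory: 36 @ $20 + 190 @ $21 + 157 @ $17 + 166 @ $20 = $10,699

COGS = $6,852; ending inventory = $10,699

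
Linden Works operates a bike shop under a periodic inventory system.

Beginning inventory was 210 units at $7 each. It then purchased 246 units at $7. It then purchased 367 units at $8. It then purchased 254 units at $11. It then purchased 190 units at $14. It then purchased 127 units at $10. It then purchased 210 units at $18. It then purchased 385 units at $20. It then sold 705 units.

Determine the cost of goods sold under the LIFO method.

COGS = $12,580

Sale 1 (705) [LIFO — newest first]: 385 @ $20 + 210 @ $18 + 110 @ $10 = $12,580
Ending inventory: 210 @ $7 + 246 @ $7 + 367 @ $8 + 254 @ $11 + 190 @ $14 + 17 @ $10 = $11,752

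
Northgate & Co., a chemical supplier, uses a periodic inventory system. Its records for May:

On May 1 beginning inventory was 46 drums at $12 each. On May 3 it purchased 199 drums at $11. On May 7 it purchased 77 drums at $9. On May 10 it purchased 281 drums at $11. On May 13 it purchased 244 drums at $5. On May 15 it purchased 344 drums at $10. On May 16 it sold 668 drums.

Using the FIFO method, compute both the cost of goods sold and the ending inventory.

COGS = $6,850; ending inventory = $4,335

May 16, 668 sold [FIFO — oldest first]: 46 @ $12 + 199 @ $11 + 77 @ $9 + 281 @ $11 + 65 @ $5 = $6,850
Ending inventory: 179 @ $5 + 344 @ $10 = $4,335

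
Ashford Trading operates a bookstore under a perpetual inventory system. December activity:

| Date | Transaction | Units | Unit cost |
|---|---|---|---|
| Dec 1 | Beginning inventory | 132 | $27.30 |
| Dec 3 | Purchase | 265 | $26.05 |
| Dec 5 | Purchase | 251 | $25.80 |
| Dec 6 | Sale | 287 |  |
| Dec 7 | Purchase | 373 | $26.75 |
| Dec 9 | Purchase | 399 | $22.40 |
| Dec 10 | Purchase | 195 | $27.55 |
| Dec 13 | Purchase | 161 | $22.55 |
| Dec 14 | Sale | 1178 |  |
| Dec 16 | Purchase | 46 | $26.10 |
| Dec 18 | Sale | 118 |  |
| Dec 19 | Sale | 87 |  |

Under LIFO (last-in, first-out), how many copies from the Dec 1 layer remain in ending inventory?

132

Dec 6, 287 sold [LIFO — newest first]: 251 @ $25.80 + 36 @ $26.05 = $7,413.60
Dec 14, 1178 sold [LIFO — newest first]: 161 @ $22.55 + 195 @ $27.55 + 399 @ $22.40 + 373 @ $26.75 + 50 @ $26.05 = $29,220.65
Dec 18, 118 sold [LIFO — newest first]: 46 @ $26.10 + 72 @ $26.05 = $3,076.20
Dec 19, 87 sold [LIFO — newest first]: 87 @ $26.05 = $2,266.35
Total COGS = $7,413.60 + $29,220.65 + $3,076.20 + $2,266.35 = $41,976.80
Ending inventory: 132 @ $27.30 + 20 @ $26.05 = $4,124.60
Check: goods available $46,101.40 = COGS $41,976.80 + ending $4,124.60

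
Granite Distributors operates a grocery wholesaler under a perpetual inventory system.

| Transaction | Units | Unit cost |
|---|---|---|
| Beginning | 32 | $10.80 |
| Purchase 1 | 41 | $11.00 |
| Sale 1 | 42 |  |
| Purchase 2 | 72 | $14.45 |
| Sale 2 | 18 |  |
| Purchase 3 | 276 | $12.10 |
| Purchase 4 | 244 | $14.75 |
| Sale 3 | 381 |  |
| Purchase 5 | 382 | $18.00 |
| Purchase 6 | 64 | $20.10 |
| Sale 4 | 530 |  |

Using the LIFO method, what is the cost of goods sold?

Sale 1 (42) [LIFO — newest first]: 41 @ $11.00 + 1 @ $10.80 = $461.80
Sale 2 (18) [LIFO — newest first]: 18 @ $14.45 = $260.10
Sale 3 (381) [LIFO — newest first]: 244 @ $14.75 + 137 @ $12.10 = $5,256.70
Sale 4 (530) [LIFO — newest first]: 64 @ $20.10 + 382 @ $18.00 + 84 @ $12.10 = $9,178.80
Total COGS = $461.80 + $260.10 + $5,256.70 + $9,178.80 = $15,157.40
Ending inventory: 31 @ $10.80 + 54 @ $14.45 + 55 @ $12.10 = $1,780.60
Check: goods available $16,938.00 = COGS $15,157.40 + ending $1,780.60

COGS = $15,157.40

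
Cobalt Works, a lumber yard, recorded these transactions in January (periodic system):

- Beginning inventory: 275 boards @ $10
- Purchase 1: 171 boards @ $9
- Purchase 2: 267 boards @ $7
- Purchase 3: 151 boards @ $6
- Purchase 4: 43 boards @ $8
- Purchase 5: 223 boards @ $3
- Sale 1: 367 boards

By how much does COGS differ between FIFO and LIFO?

$1,959

FIFO COGS: 275 @ $10 + 92 @ $9 = $3,578
LIFO COGS: 223 @ $3 + 43 @ $8 + 101 @ $6 = $1,619
Difference = |$3,578 − $1,619| = $1,959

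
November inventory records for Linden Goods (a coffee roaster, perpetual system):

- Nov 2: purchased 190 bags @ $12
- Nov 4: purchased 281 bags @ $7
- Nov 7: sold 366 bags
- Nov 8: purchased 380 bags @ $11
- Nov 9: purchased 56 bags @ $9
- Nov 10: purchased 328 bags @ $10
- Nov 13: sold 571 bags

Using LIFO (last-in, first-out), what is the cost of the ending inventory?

Nov 7, 366 sold [LIFO — newest first]: 281 @ $7 + 85 @ $12 = $2,987
Nov 13, 571 sold [LIFO — newest first]: 328 @ $10 + 56 @ $9 + 187 @ $11 = $5,841
Total COGS = $2,987 + $5,841 = $8,828
Ending inventory: 105 @ $12 + 193 @ $11 = $3,383

Ending inventory = $3,383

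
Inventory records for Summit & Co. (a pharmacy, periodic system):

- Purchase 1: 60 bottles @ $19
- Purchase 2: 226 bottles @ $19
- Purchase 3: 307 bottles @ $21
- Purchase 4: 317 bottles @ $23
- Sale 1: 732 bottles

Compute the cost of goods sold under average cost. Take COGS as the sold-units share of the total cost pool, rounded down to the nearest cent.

Sale 1, sell 732: 732/910 × $19,172.00 → $15,421.87
Ending inventory (cost pool remaining) = $3,750.13

COGS = $15,421.87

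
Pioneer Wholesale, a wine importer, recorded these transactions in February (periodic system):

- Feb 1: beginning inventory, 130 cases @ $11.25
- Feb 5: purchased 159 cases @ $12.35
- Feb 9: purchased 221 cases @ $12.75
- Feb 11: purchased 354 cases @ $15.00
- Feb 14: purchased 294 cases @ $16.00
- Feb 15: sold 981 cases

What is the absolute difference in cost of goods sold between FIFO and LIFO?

$789.05

FIFO COGS: 130 @ $11.25 + 159 @ $12.35 + 221 @ $12.75 + 354 @ $15.00 + 117 @ $16.00 = $13,425.90
LIFO COGS: 294 @ $16.00 + 354 @ $15.00 + 221 @ $12.75 + 112 @ $12.35 = $14,214.95
Difference = |$13,425.90 − $14,214.95| = $789.05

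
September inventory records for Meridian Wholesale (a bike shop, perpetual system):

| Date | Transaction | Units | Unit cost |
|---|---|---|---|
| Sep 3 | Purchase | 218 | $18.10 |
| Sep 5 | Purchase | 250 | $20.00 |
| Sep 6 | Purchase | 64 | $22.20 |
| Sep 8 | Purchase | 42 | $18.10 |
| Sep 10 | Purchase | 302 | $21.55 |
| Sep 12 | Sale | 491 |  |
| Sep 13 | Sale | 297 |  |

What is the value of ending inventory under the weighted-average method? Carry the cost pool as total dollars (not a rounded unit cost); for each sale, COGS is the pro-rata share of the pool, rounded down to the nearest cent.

Ending inventory = $1,771.55

After Sep 3: 218 on hand, pool $3,945.80 (≈ $18.1000 each)
After Sep 5: 468 on hand, pool $8,945.80 (≈ $19.1150 each)
After Sep 6: 532 on hand, pool $10,366.60 (≈ $19.4861 each)
After Sep 8: 574 on hand, pool $11,126.80 (≈ $19.3847 each)
After Sep 10: 876 on hand, pool $17,634.90 (≈ $20.1312 each)
Sep 12, sell 491: 491/876 × $17,634.90 → $9,884.40
Sep 13, sell 297: 297/385 × $7,750.50 → $5,978.95
Total COGS = $9,884.40 + $5,978.95 = $15,863.35
Ending inventory (cost pool remaining) = $1,771.55
Check: goods available $17,634.90 = COGS $15,863.35 + ending $1,771.55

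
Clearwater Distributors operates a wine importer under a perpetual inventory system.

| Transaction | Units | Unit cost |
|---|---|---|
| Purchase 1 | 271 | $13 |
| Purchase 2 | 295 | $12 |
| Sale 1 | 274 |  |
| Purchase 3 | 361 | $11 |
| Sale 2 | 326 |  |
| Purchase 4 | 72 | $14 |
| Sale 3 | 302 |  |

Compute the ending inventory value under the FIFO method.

Sale 1 (274) [FIFO — oldest first]: 271 @ $13 + 3 @ $12 = $3,559
Sale 2 (326) [FIFO — oldest first]: 292 @ $12 + 34 @ $11 = $3,878
Sale 3 (302) [FIFO — oldest first]: 302 @ $11 = $3,322
Total COGS = $3,559 + $3,878 + $3,322 = $10,759
Ending inventory: 25 @ $11 + 72 @ $14 = $1,283

Ending inventory = $1,283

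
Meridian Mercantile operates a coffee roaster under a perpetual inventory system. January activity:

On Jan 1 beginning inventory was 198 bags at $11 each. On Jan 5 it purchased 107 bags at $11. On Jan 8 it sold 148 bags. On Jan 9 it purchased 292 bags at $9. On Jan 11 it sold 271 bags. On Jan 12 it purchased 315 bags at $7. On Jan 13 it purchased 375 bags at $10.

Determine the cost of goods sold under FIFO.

Jan 8, 148 sold [FIFO — oldest first]: 148 @ $11 = $1,628
Jan 11, 271 sold [FIFO — oldest first]: 50 @ $11 + 107 @ $11 + 114 @ $9 = $2,753
Total COGS = $1,628 + $2,753 = $4,381
Ending inventory: 178 @ $9 + 315 @ $7 + 375 @ $10 = $7,557

COGS = $4,381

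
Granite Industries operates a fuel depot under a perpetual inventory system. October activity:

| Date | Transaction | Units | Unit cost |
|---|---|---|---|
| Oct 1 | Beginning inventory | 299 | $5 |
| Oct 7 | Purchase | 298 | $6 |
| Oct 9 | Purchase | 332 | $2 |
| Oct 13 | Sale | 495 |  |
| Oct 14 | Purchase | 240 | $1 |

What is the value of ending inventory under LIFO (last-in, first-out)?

Oct 13, 495 sold [LIFO — newest first]: 332 @ $2 + 163 @ $6 = $1,642
Ending inventory: 299 @ $5 + 135 @ $6 + 240 @ $1 = $2,545

Ending inventory = $2,545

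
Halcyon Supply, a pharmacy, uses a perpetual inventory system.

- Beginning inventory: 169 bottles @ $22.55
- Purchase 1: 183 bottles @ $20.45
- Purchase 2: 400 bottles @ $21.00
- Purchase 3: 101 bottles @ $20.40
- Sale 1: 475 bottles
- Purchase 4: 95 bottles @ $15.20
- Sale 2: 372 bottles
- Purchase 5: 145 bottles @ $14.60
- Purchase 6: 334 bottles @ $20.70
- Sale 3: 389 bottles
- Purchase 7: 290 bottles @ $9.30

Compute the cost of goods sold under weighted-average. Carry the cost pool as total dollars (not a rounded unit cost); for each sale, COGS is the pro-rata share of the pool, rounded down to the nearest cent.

COGS = $24,851.70

After Beginning: 169 on hand, pool $3,810.95 (≈ $22.5500 each)
After Purchase 1: 352 on hand, pool $7,553.30 (≈ $21.4582 each)
After Purchase 2: 752 on hand, pool $15,953.30 (≈ $21.2145 each)
After Purchase 3: 853 on hand, pool $18,013.70 (≈ $21.1181 each)
Sale 1, sell 475: 475/853 × $18,013.70 → $10,031.07
After Purchase 4: 473 on hand, pool $9,426.63 (≈ $19.9295 each)
Sale 2, sell 372: 372/473 × $9,426.63 → $7,413.75
After Purchase 5: 246 on hand, pool $4,129.88 (≈ $16.7881 each)
After Purchase 6: 580 on hand, pool $11,043.68 (≈ $19.0408 each)
Sale 3, sell 389: 389/580 × $11,043.68 → $7,406.88
After Purchase 7: 481 on hand, pool $6,333.80 (≈ $13.1680 each)
Total COGS = $10,031.07 + $7,413.75 + $7,406.88 = $24,851.70
Ending inventory (cost pool remaining) = $6,333.80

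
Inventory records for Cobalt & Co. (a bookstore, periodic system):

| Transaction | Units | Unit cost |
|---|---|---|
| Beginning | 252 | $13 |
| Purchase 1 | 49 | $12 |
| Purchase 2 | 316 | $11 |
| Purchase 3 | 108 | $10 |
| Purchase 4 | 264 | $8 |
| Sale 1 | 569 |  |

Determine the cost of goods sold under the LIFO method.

COGS = $5,359

Sale 1 (569) [LIFO — newest first]: 264 @ $8 + 108 @ $10 + 197 @ $11 = $5,359
Ending inventory: 252 @ $13 + 49 @ $12 + 119 @ $11 = $5,173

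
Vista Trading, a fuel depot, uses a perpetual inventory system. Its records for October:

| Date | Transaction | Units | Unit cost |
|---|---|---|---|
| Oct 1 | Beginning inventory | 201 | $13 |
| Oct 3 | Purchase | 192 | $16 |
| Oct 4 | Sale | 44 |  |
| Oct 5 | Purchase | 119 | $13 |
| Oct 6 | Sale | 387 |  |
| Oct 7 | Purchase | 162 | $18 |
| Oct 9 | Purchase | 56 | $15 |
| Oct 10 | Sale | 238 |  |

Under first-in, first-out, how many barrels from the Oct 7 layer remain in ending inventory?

5

Oct 4, 44 sold [FIFO — oldest first]: 44 @ $13 = $572
Oct 6, 387 sold [FIFO — oldest first]: 157 @ $13 + 192 @ $16 + 38 @ $13 = $5,607
Oct 10, 238 sold [FIFO — oldest first]: 81 @ $13 + 157 @ $18 = $3,879
Total COGS = $572 + $5,607 + $3,879 = $10,058
Ending inventory: 5 @ $18 + 56 @ $15 = $930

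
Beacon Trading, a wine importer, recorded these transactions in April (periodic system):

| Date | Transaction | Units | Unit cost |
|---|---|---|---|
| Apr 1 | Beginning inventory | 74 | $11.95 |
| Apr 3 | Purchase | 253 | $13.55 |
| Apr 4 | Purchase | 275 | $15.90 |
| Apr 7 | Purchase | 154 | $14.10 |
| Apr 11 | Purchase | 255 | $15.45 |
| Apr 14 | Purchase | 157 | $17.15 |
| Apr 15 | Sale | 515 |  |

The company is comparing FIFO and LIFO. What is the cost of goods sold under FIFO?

COGS = $7,301.65

FIFO COGS: 74 @ $11.95 + 253 @ $13.55 + 188 @ $15.90 = $7,301.65
LIFO COGS: 157 @ $17.15 + 255 @ $15.45 + 103 @ $14.10 = $8,084.60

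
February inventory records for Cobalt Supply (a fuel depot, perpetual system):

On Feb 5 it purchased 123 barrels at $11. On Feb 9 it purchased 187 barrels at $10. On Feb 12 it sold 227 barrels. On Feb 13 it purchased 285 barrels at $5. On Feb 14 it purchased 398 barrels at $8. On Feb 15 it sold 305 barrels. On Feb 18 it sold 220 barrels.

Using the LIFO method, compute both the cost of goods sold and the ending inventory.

COGS = $6,129; ending inventory = $1,703

Feb 12, 227 sold [LIFO — newest first]: 187 @ $10 + 40 @ $11 = $2,310
Feb 15, 305 sold [LIFO — newest first]: 305 @ $8 = $2,440
Feb 18, 220 sold [LIFO — newest first]: 93 @ $8 + 127 @ $5 = $1,379
Total COGS = $2,310 + $2,440 + $1,379 = $6,129
Ending inventory: 83 @ $11 + 158 @ $5 = $1,703
Check: goods available $7,832 = COGS $6,129 + ending $1,703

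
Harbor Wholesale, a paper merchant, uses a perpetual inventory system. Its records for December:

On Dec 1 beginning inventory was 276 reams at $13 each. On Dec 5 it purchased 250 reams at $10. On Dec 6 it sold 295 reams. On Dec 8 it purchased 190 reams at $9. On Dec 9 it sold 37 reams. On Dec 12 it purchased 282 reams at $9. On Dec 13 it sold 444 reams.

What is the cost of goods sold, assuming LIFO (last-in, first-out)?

Dec 6, 295 sold [LIFO — newest first]: 250 @ $10 + 45 @ $13 = $3,085
Dec 9, 37 sold [LIFO — newest first]: 37 @ $9 = $333
Dec 13, 444 sold [LIFO — newest first]: 282 @ $9 + 153 @ $9 + 9 @ $13 = $4,032
Total COGS = $3,085 + $333 + $4,032 = $7,450
Ending inventory: 222 @ $13 = $2,886
Check: goods available $10,336 = COGS $7,450 + ending $2,886

COGS = $7,450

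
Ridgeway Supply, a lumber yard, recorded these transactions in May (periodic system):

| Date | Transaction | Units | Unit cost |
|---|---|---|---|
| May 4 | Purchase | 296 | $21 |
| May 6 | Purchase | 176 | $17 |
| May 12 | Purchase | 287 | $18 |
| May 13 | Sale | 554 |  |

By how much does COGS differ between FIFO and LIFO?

$615

FIFO COGS: 296 @ $21 + 176 @ $17 + 82 @ $18 = $10,684
LIFO COGS: 287 @ $18 + 176 @ $17 + 91 @ $21 = $10,069
Difference = |$10,684 − $10,069| = $615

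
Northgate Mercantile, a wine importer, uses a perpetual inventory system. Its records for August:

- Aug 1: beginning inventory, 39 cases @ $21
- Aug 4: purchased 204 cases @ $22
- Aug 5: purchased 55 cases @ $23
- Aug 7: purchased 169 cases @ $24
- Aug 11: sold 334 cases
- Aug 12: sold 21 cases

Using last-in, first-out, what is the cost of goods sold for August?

COGS = $8,203

Aug 11, 334 sold [LIFO — newest first]: 169 @ $24 + 55 @ $23 + 110 @ $22 = $7,741
Aug 12, 21 sold [LIFO — newest first]: 21 @ $22 = $462
Total COGS = $7,741 + $462 = $8,203
Ending inventory: 39 @ $21 + 73 @ $22 = $2,425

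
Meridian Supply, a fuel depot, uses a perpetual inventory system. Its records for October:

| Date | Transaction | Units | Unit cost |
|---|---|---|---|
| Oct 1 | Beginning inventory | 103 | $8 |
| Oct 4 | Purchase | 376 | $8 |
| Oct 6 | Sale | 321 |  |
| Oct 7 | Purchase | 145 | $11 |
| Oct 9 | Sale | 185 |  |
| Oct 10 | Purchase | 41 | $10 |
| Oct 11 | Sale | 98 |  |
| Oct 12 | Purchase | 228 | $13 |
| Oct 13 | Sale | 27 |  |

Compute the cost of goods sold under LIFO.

COGS = $5,700

Oct 6, 321 sold [LIFO — newest first]: 321 @ $8 = $2,568
Oct 9, 185 sold [LIFO — newest first]: 145 @ $11 + 40 @ $8 = $1,915
Oct 11, 98 sold [LIFO — newest first]: 41 @ $10 + 15 @ $8 + 42 @ $8 = $866
Oct 13, 27 sold [LIFO — newest first]: 27 @ $13 = $351
Total COGS = $2,568 + $1,915 + $866 + $351 = $5,700
Ending inventory: 61 @ $8 + 201 @ $13 = $3,101
Check: goods available $8,801 = COGS $5,700 + ending $3,101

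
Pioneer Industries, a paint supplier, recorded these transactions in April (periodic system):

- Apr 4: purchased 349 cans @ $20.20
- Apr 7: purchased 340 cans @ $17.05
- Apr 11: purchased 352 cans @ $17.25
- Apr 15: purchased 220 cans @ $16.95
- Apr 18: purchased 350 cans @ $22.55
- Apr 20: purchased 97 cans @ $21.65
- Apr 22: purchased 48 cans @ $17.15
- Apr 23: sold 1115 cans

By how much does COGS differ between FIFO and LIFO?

$1,262.05

FIFO COGS: 349 @ $20.20 + 340 @ $17.05 + 352 @ $17.25 + 74 @ $16.95 = $20,173.10
LIFO COGS: 48 @ $17.15 + 97 @ $21.65 + 350 @ $22.55 + 220 @ $16.95 + 352 @ $17.25 + 48 @ $17.05 = $21,435.15
Difference = |$20,173.10 − $21,435.15| = $1,262.05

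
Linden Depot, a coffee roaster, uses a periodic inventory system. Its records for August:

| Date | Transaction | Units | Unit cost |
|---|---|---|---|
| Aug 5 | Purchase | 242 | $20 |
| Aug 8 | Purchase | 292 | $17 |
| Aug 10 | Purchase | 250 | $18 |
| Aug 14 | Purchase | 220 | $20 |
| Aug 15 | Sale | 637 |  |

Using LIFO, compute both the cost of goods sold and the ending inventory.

Aug 15, 637 sold [LIFO — newest first]: 220 @ $20 + 250 @ $18 + 167 @ $17 = $11,739
Ending inventory: 242 @ $20 + 125 @ $17 = $6,965
Check: goods available $18,704 = COGS $11,739 + ending $6,965

COGS = $11,739; ending inventory = $6,965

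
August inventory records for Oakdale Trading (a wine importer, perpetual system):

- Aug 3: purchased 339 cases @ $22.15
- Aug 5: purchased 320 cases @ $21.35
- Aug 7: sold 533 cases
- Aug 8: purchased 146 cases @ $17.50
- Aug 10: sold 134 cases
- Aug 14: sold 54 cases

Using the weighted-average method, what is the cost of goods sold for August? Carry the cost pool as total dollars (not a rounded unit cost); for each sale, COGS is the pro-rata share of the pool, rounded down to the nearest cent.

After Aug 3: 339 on hand, pool $7,508.85 (≈ $22.1500 each)
After Aug 5: 659 on hand, pool $14,340.85 (≈ $21.7615 each)
Aug 7, sell 533: 533/659 × $14,340.85 → $11,598.89
After Aug 8: 272 on hand, pool $5,296.96 (≈ $19.4741 each)
Aug 10, sell 134: 134/272 × $5,296.96 → $2,609.53
Aug 14, sell 54: 54/138 × $2,687.43 → $1,051.60
Total COGS = $11,598.89 + $2,609.53 + $1,051.60 = $15,260.02
Ending inventory (cost pool remaining) = $1,635.83
Check: goods available $16,895.85 = COGS $15,260.02 + ending $1,635.83

COGS = $15,260.02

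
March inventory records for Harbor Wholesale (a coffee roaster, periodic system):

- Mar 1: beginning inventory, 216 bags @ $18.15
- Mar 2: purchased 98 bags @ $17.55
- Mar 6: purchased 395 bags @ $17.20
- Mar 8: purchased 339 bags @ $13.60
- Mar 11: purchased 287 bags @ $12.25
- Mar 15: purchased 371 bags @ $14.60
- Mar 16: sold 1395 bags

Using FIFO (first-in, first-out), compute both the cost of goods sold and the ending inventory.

Mar 16, 1395 sold [FIFO — oldest first]: 216 @ $18.15 + 98 @ $17.55 + 395 @ $17.20 + 339 @ $13.60 + 287 @ $12.25 + 60 @ $14.60 = $21,436.45
Ending inventory: 311 @ $14.60 = $4,540.60
Check: goods available $25,977.05 = COGS $21,436.45 + ending $4,540.60

COGS = $21,436.45; ending inventory = $4,540.60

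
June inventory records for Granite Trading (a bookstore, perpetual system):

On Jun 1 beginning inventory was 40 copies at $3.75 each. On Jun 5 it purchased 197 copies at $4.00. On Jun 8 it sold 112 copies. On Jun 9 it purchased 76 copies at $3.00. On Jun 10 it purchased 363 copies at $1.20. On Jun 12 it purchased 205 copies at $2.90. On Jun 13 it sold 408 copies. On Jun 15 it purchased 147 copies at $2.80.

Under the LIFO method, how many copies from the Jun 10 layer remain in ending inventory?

160

Jun 8, 112 sold [LIFO — newest first]: 112 @ $4.00 = $448.00
Jun 13, 408 sold [LIFO — newest first]: 205 @ $2.90 + 203 @ $1.20 = $838.10
Total COGS = $448.00 + $838.10 = $1,286.10
Ending inventory: 40 @ $3.75 + 85 @ $4.00 + 76 @ $3.00 + 160 @ $1.20 + 147 @ $2.80 = $1,321.60
Check: goods available $2,607.70 = COGS $1,286.10 + ending $1,321.60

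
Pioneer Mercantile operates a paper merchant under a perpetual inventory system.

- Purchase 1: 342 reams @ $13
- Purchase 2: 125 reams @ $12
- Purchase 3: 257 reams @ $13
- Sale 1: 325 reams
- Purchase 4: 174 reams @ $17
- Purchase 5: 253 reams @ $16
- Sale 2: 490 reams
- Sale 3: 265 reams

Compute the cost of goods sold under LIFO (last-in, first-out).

COGS = $15,370

Sale 1 (325) [LIFO — newest first]: 257 @ $13 + 68 @ $12 = $4,157
Sale 2 (490) [LIFO — newest first]: 253 @ $16 + 174 @ $17 + 57 @ $12 + 6 @ $13 = $7,768
Sale 3 (265) [LIFO — newest first]: 265 @ $13 = $3,445
Total COGS = $4,157 + $7,768 + $3,445 = $15,370
Ending inventory: 71 @ $13 = $923
Check: goods available $16,293 = COGS $15,370 + ending $923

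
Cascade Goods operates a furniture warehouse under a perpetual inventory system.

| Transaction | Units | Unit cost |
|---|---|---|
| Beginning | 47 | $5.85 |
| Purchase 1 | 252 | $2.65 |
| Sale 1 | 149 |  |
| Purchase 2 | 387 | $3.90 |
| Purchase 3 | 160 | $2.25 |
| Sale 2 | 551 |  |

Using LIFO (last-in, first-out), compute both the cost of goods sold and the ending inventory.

Sale 1 (149) [LIFO — newest first]: 149 @ $2.65 = $394.85
Sale 2 (551) [LIFO — newest first]: 160 @ $2.25 + 387 @ $3.90 + 4 @ $2.65 = $1,879.90
Total COGS = $394.85 + $1,879.90 = $2,274.75
Ending inventory: 47 @ $5.85 + 99 @ $2.65 = $537.30
Check: goods available $2,812.05 = COGS $2,274.75 + ending $537.30

COGS = $2,274.75; ending inventory = $537.30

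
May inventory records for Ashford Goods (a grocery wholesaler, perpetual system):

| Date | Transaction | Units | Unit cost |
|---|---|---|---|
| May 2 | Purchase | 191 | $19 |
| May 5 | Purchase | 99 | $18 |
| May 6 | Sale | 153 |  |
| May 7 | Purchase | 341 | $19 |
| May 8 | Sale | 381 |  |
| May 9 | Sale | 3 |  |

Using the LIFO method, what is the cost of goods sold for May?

May 6, 153 sold [LIFO — newest first]: 99 @ $18 + 54 @ $19 = $2,808
May 8, 381 sold [LIFO — newest first]: 341 @ $19 + 40 @ $19 = $7,239
May 9, 3 sold [LIFO — newest first]: 3 @ $19 = $57
Total COGS = $2,808 + $7,239 + $57 = $10,104
Ending inventory: 94 @ $19 = $1,786
Check: goods available $11,890 = COGS $10,104 + ending $1,786

COGS = $10,104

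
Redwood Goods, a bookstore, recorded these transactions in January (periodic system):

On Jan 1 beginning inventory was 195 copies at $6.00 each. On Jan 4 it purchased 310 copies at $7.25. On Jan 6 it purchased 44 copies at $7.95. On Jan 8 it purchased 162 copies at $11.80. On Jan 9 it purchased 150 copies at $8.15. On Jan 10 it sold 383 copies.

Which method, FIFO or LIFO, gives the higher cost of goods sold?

LIFO

FIFO COGS: 195 @ $6.00 + 188 @ $7.25 = $2,533.00
LIFO COGS: 150 @ $8.15 + 162 @ $11.80 + 44 @ $7.95 + 27 @ $7.25 = $3,679.65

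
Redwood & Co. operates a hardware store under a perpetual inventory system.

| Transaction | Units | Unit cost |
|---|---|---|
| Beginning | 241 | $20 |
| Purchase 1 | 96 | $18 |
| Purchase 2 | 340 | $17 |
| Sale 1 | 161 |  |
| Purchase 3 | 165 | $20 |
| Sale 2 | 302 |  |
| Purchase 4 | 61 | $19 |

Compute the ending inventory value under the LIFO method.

Ending inventory = $8,421

Sale 1 (161) [LIFO — newest first]: 161 @ $17 = $2,737
Sale 2 (302) [LIFO — newest first]: 165 @ $20 + 137 @ $17 = $5,629
Total COGS = $2,737 + $5,629 = $8,366
Ending inventory: 241 @ $20 + 96 @ $18 + 42 @ $17 + 61 @ $19 = $8,421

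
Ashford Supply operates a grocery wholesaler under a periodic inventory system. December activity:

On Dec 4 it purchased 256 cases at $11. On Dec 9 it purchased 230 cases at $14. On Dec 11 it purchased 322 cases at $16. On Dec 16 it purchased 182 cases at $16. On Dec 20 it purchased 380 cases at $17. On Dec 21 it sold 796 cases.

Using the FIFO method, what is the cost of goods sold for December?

COGS = $10,996

Dec 21, 796 sold [FIFO — oldest first]: 256 @ $11 + 230 @ $14 + 310 @ $16 = $10,996
Ending inventory: 12 @ $16 + 182 @ $16 + 380 @ $17 = $9,564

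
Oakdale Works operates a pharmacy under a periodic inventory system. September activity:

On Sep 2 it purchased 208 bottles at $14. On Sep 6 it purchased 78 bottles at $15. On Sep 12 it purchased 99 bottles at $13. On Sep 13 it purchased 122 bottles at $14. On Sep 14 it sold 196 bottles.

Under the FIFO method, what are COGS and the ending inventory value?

COGS = $2,744; ending inventory = $4,333

Sep 14, 196 sold [FIFO — oldest first]: 196 @ $14 = $2,744
Ending inventory: 12 @ $14 + 78 @ $15 + 99 @ $13 + 122 @ $14 = $4,333
Check: goods available $7,077 = COGS $2,744 + ending $4,333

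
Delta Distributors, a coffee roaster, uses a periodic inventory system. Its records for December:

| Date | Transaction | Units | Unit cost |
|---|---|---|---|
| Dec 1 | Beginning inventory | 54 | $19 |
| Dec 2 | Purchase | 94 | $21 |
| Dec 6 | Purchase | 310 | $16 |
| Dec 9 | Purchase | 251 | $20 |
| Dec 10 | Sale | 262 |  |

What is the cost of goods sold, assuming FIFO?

COGS = $4,824

Dec 10, 262 sold [FIFO — oldest first]: 54 @ $19 + 94 @ $21 + 114 @ $16 = $4,824
Ending inventory: 196 @ $16 + 251 @ $20 = $8,156
Check: goods available $12,980 = COGS $4,824 + ending $8,156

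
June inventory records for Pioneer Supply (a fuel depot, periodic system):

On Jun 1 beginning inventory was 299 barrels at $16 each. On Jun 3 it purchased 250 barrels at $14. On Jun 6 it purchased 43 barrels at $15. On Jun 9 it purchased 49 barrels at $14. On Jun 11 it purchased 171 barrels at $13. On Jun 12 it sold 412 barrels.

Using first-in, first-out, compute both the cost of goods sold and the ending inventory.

COGS = $6,366; ending inventory = $5,472

Jun 12, 412 sold [FIFO — oldest first]: 299 @ $16 + 113 @ $14 = $6,366
Ending inventory: 137 @ $14 + 43 @ $15 + 49 @ $14 + 171 @ $13 = $5,472
Check: goods available $11,838 = COGS $6,366 + ending $5,472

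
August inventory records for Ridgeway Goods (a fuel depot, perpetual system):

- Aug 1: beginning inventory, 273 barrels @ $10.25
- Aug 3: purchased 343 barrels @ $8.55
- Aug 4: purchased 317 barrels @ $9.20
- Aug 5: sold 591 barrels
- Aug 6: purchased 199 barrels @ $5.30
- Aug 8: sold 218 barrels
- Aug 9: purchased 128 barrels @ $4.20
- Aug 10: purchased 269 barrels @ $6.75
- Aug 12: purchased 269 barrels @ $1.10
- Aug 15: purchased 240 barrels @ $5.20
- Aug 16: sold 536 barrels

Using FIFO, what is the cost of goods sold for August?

COGS = $10,813.35

Aug 5, 591 sold [FIFO — oldest first]: 273 @ $10.25 + 318 @ $8.55 = $5,517.15
Aug 8, 218 sold [FIFO — oldest first]: 25 @ $8.55 + 193 @ $9.20 = $1,989.35
Aug 16, 536 sold [FIFO — oldest first]: 124 @ $9.20 + 199 @ $5.30 + 128 @ $4.20 + 85 @ $6.75 = $3,306.85
Total COGS = $5,517.15 + $1,989.35 + $3,306.85 = $10,813.35
Ending inventory: 184 @ $6.75 + 269 @ $1.10 + 240 @ $5.20 = $2,785.90
Check: goods available $13,599.25 = COGS $10,813.35 + ending $2,785.90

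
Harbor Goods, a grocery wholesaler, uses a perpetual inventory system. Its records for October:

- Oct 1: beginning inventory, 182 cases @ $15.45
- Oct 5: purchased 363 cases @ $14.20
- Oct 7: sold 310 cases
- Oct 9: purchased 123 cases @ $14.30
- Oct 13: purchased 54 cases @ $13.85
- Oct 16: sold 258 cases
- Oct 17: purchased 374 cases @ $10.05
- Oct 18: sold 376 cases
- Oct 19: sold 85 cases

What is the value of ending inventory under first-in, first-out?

Ending inventory = $673.35

Oct 7, 310 sold [FIFO — oldest first]: 182 @ $15.45 + 128 @ $14.20 = $4,629.50
Oct 16, 258 sold [FIFO — oldest first]: 235 @ $14.20 + 23 @ $14.30 = $3,665.90
Oct 18, 376 sold [FIFO — oldest first]: 100 @ $14.30 + 54 @ $13.85 + 222 @ $10.05 = $4,409.00
Oct 19, 85 sold [FIFO — oldest first]: 85 @ $10.05 = $854.25
Total COGS = $4,629.50 + $3,665.90 + $4,409.00 + $854.25 = $13,558.65
Ending inventory: 67 @ $10.05 = $673.35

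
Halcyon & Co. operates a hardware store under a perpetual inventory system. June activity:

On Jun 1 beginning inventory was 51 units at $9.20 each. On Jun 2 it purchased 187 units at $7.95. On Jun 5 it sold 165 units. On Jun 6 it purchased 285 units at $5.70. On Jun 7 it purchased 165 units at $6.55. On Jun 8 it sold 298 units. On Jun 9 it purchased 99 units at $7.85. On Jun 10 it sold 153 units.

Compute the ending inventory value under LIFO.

Ending inventory = $1,202.70

Jun 5, 165 sold [LIFO — newest first]: 165 @ $7.95 = $1,311.75
Jun 8, 298 sold [LIFO — newest first]: 165 @ $6.55 + 133 @ $5.70 = $1,838.85
Jun 10, 153 sold [LIFO — newest first]: 99 @ $7.85 + 54 @ $5.70 = $1,084.95
Total COGS = $1,311.75 + $1,838.85 + $1,084.95 = $4,235.55
Ending inventory: 51 @ $9.20 + 22 @ $7.95 + 98 @ $5.70 = $1,202.70
Check: goods available $5,438.25 = COGS $4,235.55 + ending $1,202.70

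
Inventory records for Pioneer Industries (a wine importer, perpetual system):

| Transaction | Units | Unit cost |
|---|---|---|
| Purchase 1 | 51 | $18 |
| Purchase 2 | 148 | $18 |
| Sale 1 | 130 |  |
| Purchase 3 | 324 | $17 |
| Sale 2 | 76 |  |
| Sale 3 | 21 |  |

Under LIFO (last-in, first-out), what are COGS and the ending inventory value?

COGS = $3,989; ending inventory = $5,101

Sale 1 (130) [LIFO — newest first]: 130 @ $18 = $2,340
Sale 2 (76) [LIFO — newest first]: 76 @ $17 = $1,292
Sale 3 (21) [LIFO — newest first]: 21 @ $17 = $357
Total COGS = $2,340 + $1,292 + $357 = $3,989
Ending inventory: 51 @ $18 + 18 @ $18 + 227 @ $17 = $5,101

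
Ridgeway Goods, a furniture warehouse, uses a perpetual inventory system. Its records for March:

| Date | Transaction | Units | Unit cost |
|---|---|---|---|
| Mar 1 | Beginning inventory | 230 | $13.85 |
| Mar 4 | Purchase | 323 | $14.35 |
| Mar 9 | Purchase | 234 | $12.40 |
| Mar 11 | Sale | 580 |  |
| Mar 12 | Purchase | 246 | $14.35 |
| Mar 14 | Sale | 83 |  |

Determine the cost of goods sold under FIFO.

COGS = $9,184.55

Mar 11, 580 sold [FIFO — oldest first]: 230 @ $13.85 + 323 @ $14.35 + 27 @ $12.40 = $8,155.35
Mar 14, 83 sold [FIFO — oldest first]: 83 @ $12.40 = $1,029.20
Total COGS = $8,155.35 + $1,029.20 = $9,184.55
Ending inventory: 124 @ $12.40 + 246 @ $14.35 = $5,067.70
Check: goods available $14,252.25 = COGS $9,184.55 + ending $5,067.70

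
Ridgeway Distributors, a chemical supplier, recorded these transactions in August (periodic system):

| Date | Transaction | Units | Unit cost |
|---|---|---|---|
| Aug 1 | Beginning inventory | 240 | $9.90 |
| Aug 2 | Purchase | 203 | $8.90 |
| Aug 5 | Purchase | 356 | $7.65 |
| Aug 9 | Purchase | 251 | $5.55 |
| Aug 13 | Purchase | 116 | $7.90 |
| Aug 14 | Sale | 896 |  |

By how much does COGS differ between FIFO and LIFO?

$871.90

FIFO COGS: 240 @ $9.90 + 203 @ $8.90 + 356 @ $7.65 + 97 @ $5.55 = $7,444.45
LIFO COGS: 116 @ $7.90 + 251 @ $5.55 + 356 @ $7.65 + 173 @ $8.90 = $6,572.55
Difference = |$7,444.45 − $6,572.55| = $871.90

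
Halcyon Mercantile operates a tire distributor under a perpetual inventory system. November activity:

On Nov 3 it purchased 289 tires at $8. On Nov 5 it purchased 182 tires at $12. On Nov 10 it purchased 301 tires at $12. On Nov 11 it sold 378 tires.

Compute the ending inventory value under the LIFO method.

Nov 11, 378 sold [LIFO — newest first]: 301 @ $12 + 77 @ $12 = $4,536
Ending inventory: 289 @ $8 + 105 @ $12 = $3,572
Check: goods available $8,108 = COGS $4,536 + ending $3,572

Ending inventory = $3,572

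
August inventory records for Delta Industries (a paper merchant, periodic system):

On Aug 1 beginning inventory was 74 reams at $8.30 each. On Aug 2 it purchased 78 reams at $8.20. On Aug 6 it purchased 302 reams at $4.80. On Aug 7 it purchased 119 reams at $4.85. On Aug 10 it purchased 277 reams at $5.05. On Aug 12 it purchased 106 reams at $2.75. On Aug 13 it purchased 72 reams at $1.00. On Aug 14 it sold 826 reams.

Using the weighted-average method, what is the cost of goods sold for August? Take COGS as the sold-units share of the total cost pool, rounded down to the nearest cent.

Aug 14, sell 826: 826/1028 × $5,042.90 → $4,051.97
Ending inventory (cost pool remaining) = $990.93
Check: goods available $5,042.90 = COGS $4,051.97 + ending $990.93

COGS = $4,051.97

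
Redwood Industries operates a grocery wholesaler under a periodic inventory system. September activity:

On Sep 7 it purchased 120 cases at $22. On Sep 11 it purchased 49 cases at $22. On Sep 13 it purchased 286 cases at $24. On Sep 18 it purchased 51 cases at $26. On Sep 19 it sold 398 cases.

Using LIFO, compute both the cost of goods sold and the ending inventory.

Sep 19, 398 sold [LIFO — newest first]: 51 @ $26 + 286 @ $24 + 49 @ $22 + 12 @ $22 = $9,532
Ending inventory: 108 @ $22 = $2,376
Check: goods available $11,908 = COGS $9,532 + ending $2,376

COGS = $9,532; ending inventory = $2,376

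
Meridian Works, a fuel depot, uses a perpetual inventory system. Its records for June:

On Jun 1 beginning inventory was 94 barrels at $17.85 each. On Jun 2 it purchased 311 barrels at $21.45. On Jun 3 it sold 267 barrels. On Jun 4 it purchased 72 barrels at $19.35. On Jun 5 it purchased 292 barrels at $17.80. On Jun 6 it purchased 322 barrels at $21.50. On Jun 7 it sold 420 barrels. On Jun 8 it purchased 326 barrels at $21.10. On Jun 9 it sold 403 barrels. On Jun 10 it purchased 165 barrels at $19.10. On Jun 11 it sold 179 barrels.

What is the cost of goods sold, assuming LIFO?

COGS = $26,044.45

Jun 3, 267 sold [LIFO — newest first]: 267 @ $21.45 = $5,727.15
Jun 7, 420 sold [LIFO — newest first]: 322 @ $21.50 + 98 @ $17.80 = $8,667.40
Jun 9, 403 sold [LIFO — newest first]: 326 @ $21.10 + 77 @ $17.80 = $8,249.20
Jun 11, 179 sold [LIFO — newest first]: 165 @ $19.10 + 14 @ $17.80 = $3,400.70
Total COGS = $5,727.15 + $8,667.40 + $8,249.20 + $3,400.70 = $26,044.45
Ending inventory: 94 @ $17.85 + 44 @ $21.45 + 72 @ $19.35 + 103 @ $17.80 = $5,848.30
Check: goods available $31,892.75 = COGS $26,044.45 + ending $5,848.30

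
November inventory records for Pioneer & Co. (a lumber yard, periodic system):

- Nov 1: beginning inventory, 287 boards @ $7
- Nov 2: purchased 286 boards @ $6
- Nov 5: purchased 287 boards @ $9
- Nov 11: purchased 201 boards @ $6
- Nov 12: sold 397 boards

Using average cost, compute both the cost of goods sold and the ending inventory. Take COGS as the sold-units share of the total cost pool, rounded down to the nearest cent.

Nov 12, sell 397: 397/1061 × $7,514.00 → $2,811.55
Ending inventory (cost pool remaining) = $4,702.45
Check: goods available $7,514.00 = COGS $2,811.55 + ending $4,702.45

COGS = $2,811.55; ending inventory = $4,702.45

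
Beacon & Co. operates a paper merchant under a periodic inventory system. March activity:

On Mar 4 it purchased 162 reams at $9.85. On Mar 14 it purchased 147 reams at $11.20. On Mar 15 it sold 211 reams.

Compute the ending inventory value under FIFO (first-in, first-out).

Mar 15, 211 sold [FIFO — oldest first]: 162 @ $9.85 + 49 @ $11.20 = $2,144.50
Ending inventory: 98 @ $11.20 = $1,097.60

Ending inventory = $1,097.60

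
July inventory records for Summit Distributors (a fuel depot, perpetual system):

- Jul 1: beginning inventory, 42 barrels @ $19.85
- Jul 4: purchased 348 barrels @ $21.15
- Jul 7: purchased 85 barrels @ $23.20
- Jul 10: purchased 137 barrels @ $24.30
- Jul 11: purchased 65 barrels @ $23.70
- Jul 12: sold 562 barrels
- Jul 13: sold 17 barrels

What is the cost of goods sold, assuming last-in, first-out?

COGS = $13,017.40

Jul 12, 562 sold [LIFO — newest first]: 65 @ $23.70 + 137 @ $24.30 + 85 @ $23.20 + 275 @ $21.15 = $12,657.85
Jul 13, 17 sold [LIFO — newest first]: 17 @ $21.15 = $359.55
Total COGS = $12,657.85 + $359.55 = $13,017.40
Ending inventory: 42 @ $19.85 + 56 @ $21.15 = $2,018.10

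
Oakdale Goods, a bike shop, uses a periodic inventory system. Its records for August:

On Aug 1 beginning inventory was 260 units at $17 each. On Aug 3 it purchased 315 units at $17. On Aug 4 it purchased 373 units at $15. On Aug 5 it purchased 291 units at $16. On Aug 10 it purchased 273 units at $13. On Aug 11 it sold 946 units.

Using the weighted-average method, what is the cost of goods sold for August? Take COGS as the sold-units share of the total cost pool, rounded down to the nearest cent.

COGS = $14,749.96

Aug 11, sell 946: 946/1512 × $23,575.00 → $14,749.96
Ending inventory (cost pool remaining) = $8,825.04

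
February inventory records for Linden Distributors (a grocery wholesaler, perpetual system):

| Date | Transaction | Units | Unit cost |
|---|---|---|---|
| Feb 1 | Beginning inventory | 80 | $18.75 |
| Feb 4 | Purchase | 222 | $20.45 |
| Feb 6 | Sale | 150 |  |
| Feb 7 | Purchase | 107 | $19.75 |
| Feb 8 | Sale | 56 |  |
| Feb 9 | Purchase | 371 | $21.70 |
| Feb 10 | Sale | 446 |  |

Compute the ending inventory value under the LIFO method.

Feb 6, 150 sold [LIFO — newest first]: 150 @ $20.45 = $3,067.50
Feb 8, 56 sold [LIFO — newest first]: 56 @ $19.75 = $1,106.00
Feb 10, 446 sold [LIFO — newest first]: 371 @ $21.70 + 51 @ $19.75 + 24 @ $20.45 = $9,548.75
Total COGS = $3,067.50 + $1,106.00 + $9,548.75 = $13,722.25
Ending inventory: 80 @ $18.75 + 48 @ $20.45 = $2,481.60

Ending inventory = $2,481.60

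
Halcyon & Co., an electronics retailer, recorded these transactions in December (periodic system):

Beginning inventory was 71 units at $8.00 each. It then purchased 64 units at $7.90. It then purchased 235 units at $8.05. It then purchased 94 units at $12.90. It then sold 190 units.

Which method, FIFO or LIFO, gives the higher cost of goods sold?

LIFO

FIFO COGS: 71 @ $8.00 + 64 @ $7.90 + 55 @ $8.05 = $1,516.35
LIFO COGS: 94 @ $12.90 + 96 @ $8.05 = $1,985.40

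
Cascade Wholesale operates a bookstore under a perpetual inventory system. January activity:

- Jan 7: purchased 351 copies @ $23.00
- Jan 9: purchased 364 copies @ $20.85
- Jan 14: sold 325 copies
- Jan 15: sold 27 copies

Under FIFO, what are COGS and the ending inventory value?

COGS = $8,093.85; ending inventory = $7,568.55

Jan 14, 325 sold [FIFO — oldest first]: 325 @ $23.00 = $7,475.00
Jan 15, 27 sold [FIFO — oldest first]: 26 @ $23.00 + 1 @ $20.85 = $618.85
Total COGS = $7,475.00 + $618.85 = $8,093.85
Ending inventory: 363 @ $20.85 = $7,568.55
Check: goods available $15,662.40 = COGS $8,093.85 + ending $7,568.55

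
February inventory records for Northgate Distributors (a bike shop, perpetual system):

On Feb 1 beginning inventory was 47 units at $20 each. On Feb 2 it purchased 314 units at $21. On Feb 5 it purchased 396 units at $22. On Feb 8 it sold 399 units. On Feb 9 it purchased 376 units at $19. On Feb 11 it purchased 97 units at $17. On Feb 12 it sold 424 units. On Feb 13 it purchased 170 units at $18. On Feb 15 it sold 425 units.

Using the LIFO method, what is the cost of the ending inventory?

Feb 8, 399 sold [LIFO — newest first]: 396 @ $22 + 3 @ $21 = $8,775
Feb 12, 424 sold [LIFO — newest first]: 97 @ $17 + 327 @ $19 = $7,862
Feb 15, 425 sold [LIFO — newest first]: 170 @ $18 + 49 @ $19 + 206 @ $21 = $8,317
Total COGS = $8,775 + $7,862 + $8,317 = $24,954
Ending inventory: 47 @ $20 + 105 @ $21 = $3,145
Check: goods available $28,099 = COGS $24,954 + ending $3,145

Ending inventory = $3,145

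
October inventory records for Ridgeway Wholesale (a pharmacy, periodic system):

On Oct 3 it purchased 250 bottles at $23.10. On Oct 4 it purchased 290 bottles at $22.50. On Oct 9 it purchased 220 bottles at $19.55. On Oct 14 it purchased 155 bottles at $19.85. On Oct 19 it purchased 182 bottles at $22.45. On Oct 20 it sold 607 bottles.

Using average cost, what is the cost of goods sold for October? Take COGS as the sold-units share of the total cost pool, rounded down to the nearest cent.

Oct 20, sell 607: 607/1097 × $23,763.65 → $13,149.07
Ending inventory (cost pool remaining) = $10,614.58

COGS = $13,149.07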